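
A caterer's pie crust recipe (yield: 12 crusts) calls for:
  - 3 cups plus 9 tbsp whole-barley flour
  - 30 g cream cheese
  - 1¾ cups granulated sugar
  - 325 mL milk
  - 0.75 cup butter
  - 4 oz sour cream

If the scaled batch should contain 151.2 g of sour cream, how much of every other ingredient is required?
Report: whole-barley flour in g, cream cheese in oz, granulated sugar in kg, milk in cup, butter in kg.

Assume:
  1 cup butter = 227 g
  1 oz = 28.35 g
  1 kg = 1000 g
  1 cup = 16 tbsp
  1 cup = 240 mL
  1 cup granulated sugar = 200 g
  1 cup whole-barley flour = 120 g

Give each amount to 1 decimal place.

whole-barley flour: 570.0 g; cream cheese: 1.4 oz; granulated sugar: 0.5 kg; milk: 1.8 cup; butter: 0.2 kg

The original recipe has 113.4 g of sour cream, so the scaling factor is 151.2 ÷ 113.4 = 4/3.
whole-barley flour: (3 cup + 9 tbsp = 3.5625 cup) × 4/3 × 120 g/cup = 570.0 g
cream cheese: 30 g × 4/3 ÷ 28.35 g/oz ≈ 1.4 oz
granulated sugar: 1.75 cup × 4/3 × 200 g/cup ÷ 1000 g/kg ≈ 0.5 kg
milk: 325 mL × 4/3 ÷ 240 mL/cup ≈ 1.8 cup
butter: 0.75 cup × 4/3 × 227 g/cup ÷ 1000 g/kg ≈ 0.2 kg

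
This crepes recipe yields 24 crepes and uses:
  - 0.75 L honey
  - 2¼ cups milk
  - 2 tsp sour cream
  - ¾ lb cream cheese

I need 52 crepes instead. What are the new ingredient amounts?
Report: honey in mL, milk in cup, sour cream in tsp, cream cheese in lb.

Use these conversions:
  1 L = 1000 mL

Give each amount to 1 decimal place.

honey: 1625.0 mL; milk: 4.9 cup; sour cream: 4.3 tsp; cream cheese: 1.6 lb

Scaling factor: 52/24 = 13/6.
honey: 0.75 L × 13/6 × 1000 mL/L = 1625.0 mL
milk: 2.25 cup × 13/6 ≈ 4.9 cup
sour cream: 2 tsp × 13/6 ≈ 4.3 tsp
cream cheese: 0.75 lb × 13/6 ≈ 1.6 lb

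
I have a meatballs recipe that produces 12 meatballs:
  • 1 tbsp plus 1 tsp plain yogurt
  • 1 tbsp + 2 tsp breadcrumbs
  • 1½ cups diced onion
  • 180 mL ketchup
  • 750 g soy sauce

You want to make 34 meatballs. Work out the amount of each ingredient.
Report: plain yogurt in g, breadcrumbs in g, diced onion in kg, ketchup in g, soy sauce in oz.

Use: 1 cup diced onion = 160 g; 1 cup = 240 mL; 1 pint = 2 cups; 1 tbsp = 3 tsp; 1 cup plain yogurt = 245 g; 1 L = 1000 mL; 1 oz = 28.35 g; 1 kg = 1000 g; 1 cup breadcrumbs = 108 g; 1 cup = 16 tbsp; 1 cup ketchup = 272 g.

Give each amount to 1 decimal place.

plain yogurt: 57.8 g; breadcrumbs: 31.9 g; diced onion: 0.7 kg; ketchup: 578.0 g; soy sauce: 75.0 oz

Scaling factor: 34/12 = 17/6.
plain yogurt: (1 tbsp + 1 tsp = 4/3 tbsp) × 17/6 ÷ 16 tbsp/cup × 245 g/cup ≈ 57.8 g
breadcrumbs: (1 tbsp + 2 tsp = 5/3 tbsp) × 17/6 ÷ 16 tbsp/cup × 108 g/cup ≈ 31.9 g
diced onion: 1.5 cup × 17/6 × 160 g/cup ÷ 1000 g/kg ≈ 0.7 kg
ketchup: 180 mL × 17/6 ÷ 240 mL/cup × 272 g/cup = 578.0 g
soy sauce: 750 g × 17/6 ÷ 28.35 g/oz ≈ 75.0 oz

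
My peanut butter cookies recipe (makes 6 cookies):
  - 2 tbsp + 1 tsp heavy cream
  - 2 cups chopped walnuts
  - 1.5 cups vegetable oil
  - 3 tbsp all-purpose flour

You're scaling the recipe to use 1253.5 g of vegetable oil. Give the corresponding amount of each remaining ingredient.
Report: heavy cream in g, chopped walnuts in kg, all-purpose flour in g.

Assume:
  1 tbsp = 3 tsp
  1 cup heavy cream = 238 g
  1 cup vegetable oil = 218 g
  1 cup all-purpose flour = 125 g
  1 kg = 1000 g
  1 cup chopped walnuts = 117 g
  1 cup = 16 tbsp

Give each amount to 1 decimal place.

heavy cream: 133.0 g; chopped walnuts: 0.9 kg; all-purpose flour: 89.8 g

The original recipe has 327 g of vegetable oil, so the scaling factor is 1253.5 ÷ 327 = 23/6.
heavy cream: (2 tbsp + 1 tsp = 7/3 tbsp) × 23/6 ÷ 16 tbsp/cup × 238 g/cup ≈ 133.0 g
chopped walnuts: 2 cup × 23/6 × 117 g/cup ÷ 1000 g/kg ≈ 0.9 kg
all-purpose flour: 3 tbsp × 23/6 ÷ 16 tbsp/cup × 125 g/cup ≈ 89.8 g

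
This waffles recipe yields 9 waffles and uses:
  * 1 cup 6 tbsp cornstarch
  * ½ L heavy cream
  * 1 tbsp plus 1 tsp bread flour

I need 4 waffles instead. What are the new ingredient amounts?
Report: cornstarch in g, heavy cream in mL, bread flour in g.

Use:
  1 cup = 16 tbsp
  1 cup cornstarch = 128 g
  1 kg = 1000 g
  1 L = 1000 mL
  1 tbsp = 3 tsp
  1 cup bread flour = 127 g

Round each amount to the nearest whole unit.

Scaling factor: 4/9.
cornstarch: (1 cup + 6 tbsp = 1.375 cup) × 4/9 × 128 g/cup ≈ 78 g
heavy cream: 0.5 L × 4/9 × 1000 mL/L ≈ 222 mL
bread flour: (1 tbsp + 1 tsp = 4/3 tbsp) × 4/9 ÷ 16 tbsp/cup × 127 g/cup ≈ 5 g

cornstarch: 78 g; heavy cream: 222 mL; bread flour: 5 g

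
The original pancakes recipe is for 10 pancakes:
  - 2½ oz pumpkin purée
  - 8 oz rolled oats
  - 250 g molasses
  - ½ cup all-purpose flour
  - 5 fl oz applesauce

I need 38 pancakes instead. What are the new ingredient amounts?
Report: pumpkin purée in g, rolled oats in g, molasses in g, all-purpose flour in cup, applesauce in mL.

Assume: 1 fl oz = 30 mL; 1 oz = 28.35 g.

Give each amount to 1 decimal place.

Scaling factor: 38/10 = 19/5 = 3.8.
pumpkin purée: 2.5 oz × 19/5 × 28.35 g/oz ≈ 269.3 g
rolled oats: 8 oz × 19/5 × 28.35 g/oz ≈ 861.8 g
molasses: 250 g × 19/5 = 950.0 g
all-purpose flour: 0.5 cup × 19/5 = 1.9 cup
applesauce: 5 fl oz × 19/5 × 30 mL/fl oz = 570.0 mL

pumpkin purée: 269.3 g; rolled oats: 861.8 g; molasses: 950.0 g; all-purpose flour: 1.9 cup; applesauce: 570.0 mL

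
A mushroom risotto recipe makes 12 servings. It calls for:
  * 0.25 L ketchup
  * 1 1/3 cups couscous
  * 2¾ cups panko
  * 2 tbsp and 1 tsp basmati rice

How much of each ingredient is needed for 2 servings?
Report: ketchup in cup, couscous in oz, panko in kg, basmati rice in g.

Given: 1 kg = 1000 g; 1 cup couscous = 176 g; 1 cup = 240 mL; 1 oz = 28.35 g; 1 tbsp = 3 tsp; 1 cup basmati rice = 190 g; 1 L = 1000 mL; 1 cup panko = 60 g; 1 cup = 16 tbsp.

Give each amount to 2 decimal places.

ketchup: 0.17 cup; couscous: 1.38 oz; panko: 0.03 kg; basmati rice: 4.62 g

Scaling factor: 2/12 = 1/6.
ketchup: 0.25 L × 1/6 × 1000 mL/L ÷ 240 mL/cup ≈ 0.17 cup
couscous: 4/3 cup × 1/6 × 176 g/cup ÷ 28.35 g/oz ≈ 1.38 oz
panko: 2.75 cup × 1/6 × 60 g/cup ÷ 1000 g/kg ≈ 0.03 kg
basmati rice: (2 tbsp + 1 tsp = 7/3 tbsp) × 1/6 ÷ 16 tbsp/cup × 190 g/cup ≈ 4.62 g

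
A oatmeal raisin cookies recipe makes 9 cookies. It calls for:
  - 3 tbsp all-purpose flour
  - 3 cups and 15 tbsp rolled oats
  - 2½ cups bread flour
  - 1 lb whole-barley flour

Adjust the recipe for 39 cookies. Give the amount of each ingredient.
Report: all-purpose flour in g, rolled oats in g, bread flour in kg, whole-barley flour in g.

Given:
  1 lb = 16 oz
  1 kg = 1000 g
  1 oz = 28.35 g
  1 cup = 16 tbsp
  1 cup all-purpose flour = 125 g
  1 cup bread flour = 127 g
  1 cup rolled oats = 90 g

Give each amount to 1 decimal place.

Scaling factor: 39/9 = 13/3.
all-purpose flour: 3 tbsp × 13/3 ÷ 16 tbsp/cup × 125 g/cup ≈ 101.6 g
rolled oats: (3 cup + 15 tbsp = 3.9375 cup) × 13/3 × 90 g/cup ≈ 1535.6 g
bread flour: 2.5 cup × 13/3 × 127 g/cup ÷ 1000 g/kg ≈ 1.4 kg
whole-barley flour: 1 lb × 13/3 × 16 oz/lb × 28.35 g/oz = 1965.6 g

all-purpose flour: 101.6 g; rolled oats: 1535.6 g; bread flour: 1.4 kg; whole-barley flour: 1965.6 g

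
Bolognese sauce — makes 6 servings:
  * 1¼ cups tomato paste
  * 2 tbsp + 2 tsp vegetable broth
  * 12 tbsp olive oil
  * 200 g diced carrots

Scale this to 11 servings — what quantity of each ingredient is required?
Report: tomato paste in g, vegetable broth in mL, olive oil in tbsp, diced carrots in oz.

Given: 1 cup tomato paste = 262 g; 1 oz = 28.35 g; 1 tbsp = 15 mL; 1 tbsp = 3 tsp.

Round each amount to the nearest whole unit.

Scaling factor: 11/6.
tomato paste: 1.25 cup × 11/6 × 262 g/cup ≈ 600 g
vegetable broth: (2 tbsp + 2 tsp = 8/3 tbsp) × 11/6 × 15 mL/tbsp ≈ 73 mL
olive oil: 12 tbsp × 11/6 = 22 tbsp
diced carrots: 200 g × 11/6 ÷ 28.35 g/oz ≈ 13 oz

tomato paste: 600 g; vegetable broth: 73 mL; olive oil: 22 tbsp; diced carrots: 13 oz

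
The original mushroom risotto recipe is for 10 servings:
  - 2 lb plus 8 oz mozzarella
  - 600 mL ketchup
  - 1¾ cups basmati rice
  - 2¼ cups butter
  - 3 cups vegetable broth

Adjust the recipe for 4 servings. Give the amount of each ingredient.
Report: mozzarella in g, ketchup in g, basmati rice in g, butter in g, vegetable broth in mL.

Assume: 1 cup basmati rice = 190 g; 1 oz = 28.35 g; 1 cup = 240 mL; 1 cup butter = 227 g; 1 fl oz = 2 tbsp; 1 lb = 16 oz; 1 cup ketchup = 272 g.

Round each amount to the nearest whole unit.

mozzarella: 454 g; ketchup: 272 g; basmati rice: 133 g; butter: 204 g; vegetable broth: 288 mL

Scaling factor: 4/10 = 2/5 = 0.4.
mozzarella: (2 lb + 8 oz = 2.5 lb) × 2/5 × 16 oz/lb × 28.35 g/oz ≈ 454 g
ketchup: 600 mL × 2/5 ÷ 240 mL/cup × 272 g/cup = 272 g
basmati rice: 1.75 cup × 2/5 × 190 g/cup = 133 g
butter: 2.25 cup × 2/5 × 227 g/cup ≈ 204 g
vegetable broth: 3 cup × 2/5 × 240 mL/cup = 288 mL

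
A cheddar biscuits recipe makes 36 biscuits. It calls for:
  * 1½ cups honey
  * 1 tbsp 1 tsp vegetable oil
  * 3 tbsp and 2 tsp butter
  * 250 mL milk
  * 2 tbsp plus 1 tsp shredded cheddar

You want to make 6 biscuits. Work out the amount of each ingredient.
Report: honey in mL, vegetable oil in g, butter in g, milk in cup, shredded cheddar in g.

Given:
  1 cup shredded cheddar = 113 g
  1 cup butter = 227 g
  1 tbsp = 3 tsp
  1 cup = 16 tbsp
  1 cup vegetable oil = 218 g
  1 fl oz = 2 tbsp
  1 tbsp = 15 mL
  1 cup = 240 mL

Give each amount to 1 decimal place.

Scaling factor: 6/36 = 1/6.
honey: 1.5 cup × 1/6 × 240 mL/cup = 60.0 mL
vegetable oil: (1 tbsp + 1 tsp = 4/3 tbsp) × 1/6 ÷ 16 tbsp/cup × 218 g/cup ≈ 3.0 g
butter: (3 tbsp + 2 tsp = 11/3 tbsp) × 1/6 ÷ 16 tbsp/cup × 227 g/cup ≈ 8.7 g
milk: 250 mL × 1/6 ÷ 240 mL/cup ≈ 0.2 cup
shredded cheddar: (2 tbsp + 1 tsp = 7/3 tbsp) × 1/6 ÷ 16 tbsp/cup × 113 g/cup ≈ 2.7 g

honey: 60.0 mL; vegetable oil: 3.0 g; butter: 8.7 g; milk: 0.2 cup; shredded cheddar: 2.7 g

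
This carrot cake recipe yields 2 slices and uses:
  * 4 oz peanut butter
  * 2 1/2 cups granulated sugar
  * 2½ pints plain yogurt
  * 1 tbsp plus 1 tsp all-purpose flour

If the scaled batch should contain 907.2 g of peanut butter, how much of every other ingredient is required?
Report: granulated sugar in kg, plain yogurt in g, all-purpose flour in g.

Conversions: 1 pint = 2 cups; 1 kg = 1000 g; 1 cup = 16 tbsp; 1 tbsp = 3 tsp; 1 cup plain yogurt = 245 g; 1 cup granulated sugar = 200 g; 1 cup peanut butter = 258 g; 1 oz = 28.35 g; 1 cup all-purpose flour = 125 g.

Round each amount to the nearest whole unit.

granulated sugar: 4 kg; plain yogurt: 9800 g; all-purpose flour: 83 g

The original recipe has 113.4 g of peanut butter, so the scaling factor is 907.2 ÷ 113.4 = 8.
granulated sugar: 2.5 cup × 8 × 200 g/cup ÷ 1000 g/kg = 4 kg
plain yogurt: 2.5 pint × 8 × 2 cup/pint × 245 g/cup = 9800 g
all-purpose flour: (1 tbsp + 1 tsp = 4/3 tbsp) × 8 ÷ 16 tbsp/cup × 125 g/cup ≈ 83 g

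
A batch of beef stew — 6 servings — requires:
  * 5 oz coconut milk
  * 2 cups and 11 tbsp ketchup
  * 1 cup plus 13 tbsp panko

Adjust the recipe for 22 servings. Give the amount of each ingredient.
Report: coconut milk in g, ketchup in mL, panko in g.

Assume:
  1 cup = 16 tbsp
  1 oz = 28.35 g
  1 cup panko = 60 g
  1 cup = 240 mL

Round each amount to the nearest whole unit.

coconut milk: 520 g; ketchup: 2365 mL; panko: 399 g

Scaling factor: 22/6 = 11/3.
coconut milk: 5 oz × 11/3 × 28.35 g/oz ≈ 520 g
ketchup: (2 cup + 11 tbsp = 2.6875 cup) × 11/3 × 240 mL/cup = 2365 mL
panko: (1 cup + 13 tbsp = 1.8125 cup) × 11/3 × 60 g/cup ≈ 399 g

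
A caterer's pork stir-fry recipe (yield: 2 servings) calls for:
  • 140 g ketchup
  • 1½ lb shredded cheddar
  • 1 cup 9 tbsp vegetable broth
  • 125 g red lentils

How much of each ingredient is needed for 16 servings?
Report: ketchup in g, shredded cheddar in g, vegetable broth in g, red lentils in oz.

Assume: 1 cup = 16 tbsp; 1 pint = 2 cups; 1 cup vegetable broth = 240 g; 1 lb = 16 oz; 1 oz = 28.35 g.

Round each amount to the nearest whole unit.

ketchup: 1120 g; shredded cheddar: 5443 g; vegetable broth: 3000 g; red lentils: 35 oz

Scaling factor: 16/2 = 8.
ketchup: 140 g × 8 = 1120 g
shredded cheddar: 1.5 lb × 8 × 16 oz/lb × 28.35 g/oz ≈ 5443 g
vegetable broth: (1 cup + 9 tbsp = 1.5625 cup) × 8 × 240 g/cup = 3000 g
red lentils: 125 g × 8 ÷ 28.35 g/oz ≈ 35 oz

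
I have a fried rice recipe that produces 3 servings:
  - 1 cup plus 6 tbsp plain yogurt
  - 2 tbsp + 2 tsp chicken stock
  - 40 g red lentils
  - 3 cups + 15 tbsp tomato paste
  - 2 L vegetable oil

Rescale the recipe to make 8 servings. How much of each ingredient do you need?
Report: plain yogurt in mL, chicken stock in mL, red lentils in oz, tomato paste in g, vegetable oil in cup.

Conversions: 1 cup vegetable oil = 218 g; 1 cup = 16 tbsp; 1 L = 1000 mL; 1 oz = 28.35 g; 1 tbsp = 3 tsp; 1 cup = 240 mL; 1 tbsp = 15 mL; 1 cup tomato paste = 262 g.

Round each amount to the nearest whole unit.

Scaling factor: 8/3.
plain yogurt: (1 cup + 6 tbsp = 1.375 cup) × 8/3 × 240 mL/cup = 880 mL
chicken stock: (2 tbsp + 2 tsp = 8/3 tbsp) × 8/3 × 15 mL/tbsp ≈ 107 mL
red lentils: 40 g × 8/3 ÷ 28.35 g/oz ≈ 4 oz
tomato paste: (3 cup + 15 tbsp = 3.9375 cup) × 8/3 × 262 g/cup = 2751 g
vegetable oil: 2 L × 8/3 × 1000 mL/L ÷ 240 mL/cup ≈ 22 cup

plain yogurt: 880 mL; chicken stock: 107 mL; red lentils: 4 oz; tomato paste: 2751 g; vegetable oil: 22 cup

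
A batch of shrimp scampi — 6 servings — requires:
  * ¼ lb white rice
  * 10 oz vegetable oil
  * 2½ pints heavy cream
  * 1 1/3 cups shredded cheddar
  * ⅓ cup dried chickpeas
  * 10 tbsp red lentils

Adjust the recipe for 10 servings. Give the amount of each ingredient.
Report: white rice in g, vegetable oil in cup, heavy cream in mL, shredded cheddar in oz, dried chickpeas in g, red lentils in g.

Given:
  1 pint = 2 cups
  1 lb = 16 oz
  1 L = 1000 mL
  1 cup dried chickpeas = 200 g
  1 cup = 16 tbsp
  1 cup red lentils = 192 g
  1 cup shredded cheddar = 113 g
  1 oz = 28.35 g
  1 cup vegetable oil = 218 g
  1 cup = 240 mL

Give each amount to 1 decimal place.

Scaling factor: 10/6 = 5/3.
white rice: 0.25 lb × 5/3 × 16 oz/lb × 28.35 g/oz = 189.0 g
vegetable oil: 10 oz × 5/3 × 28.35 g/oz ÷ 218 g/cup ≈ 2.2 cup
heavy cream: 2.5 pint × 5/3 × 2 cup/pint × 240 mL/cup = 2000.0 mL
shredded cheddar: 4/3 cup × 5/3 × 113 g/cup ÷ 28.35 g/oz ≈ 8.9 oz
dried chickpeas: 1/3 cup × 5/3 × 200 g/cup ≈ 111.1 g
red lentils: 10 tbsp × 5/3 ÷ 16 tbsp/cup × 192 g/cup = 200.0 g

white rice: 189.0 g; vegetable oil: 2.2 cup; heavy cream: 2000.0 mL; shredded cheddar: 8.9 oz; dried chickpeas: 111.1 g; red lentils: 200.0 g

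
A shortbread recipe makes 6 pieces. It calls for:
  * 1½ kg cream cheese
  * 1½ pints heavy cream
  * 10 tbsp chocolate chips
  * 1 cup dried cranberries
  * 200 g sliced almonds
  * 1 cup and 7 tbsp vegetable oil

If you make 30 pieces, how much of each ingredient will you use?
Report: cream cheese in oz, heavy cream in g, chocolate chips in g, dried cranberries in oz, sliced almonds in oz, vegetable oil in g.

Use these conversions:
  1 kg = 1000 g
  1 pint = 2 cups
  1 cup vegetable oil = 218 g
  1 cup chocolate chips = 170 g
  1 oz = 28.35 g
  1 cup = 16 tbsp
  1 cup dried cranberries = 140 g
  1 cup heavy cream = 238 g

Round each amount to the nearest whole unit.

Scaling factor: 30/6 = 5.
cream cheese: 1.5 kg × 5 × 1000 g/kg ÷ 28.35 g/oz ≈ 265 oz
heavy cream: 1.5 pint × 5 × 2 cup/pint × 238 g/cup = 3570 g
chocolate chips: 10 tbsp × 5 ÷ 16 tbsp/cup × 170 g/cup ≈ 531 g
dried cranberries: 1 cup × 5 × 140 g/cup ÷ 28.35 g/oz ≈ 25 oz
sliced almonds: 200 g × 5 ÷ 28.35 g/oz ≈ 35 oz
vegetable oil: (1 cup + 7 tbsp = 1.4375 cup) × 5 × 218 g/cup ≈ 1567 g

cream cheese: 265 oz; heavy cream: 3570 g; chocolate chips: 531 g; dried cranberries: 25 oz; sliced almonds: 35 oz; vegetable oil: 1567 g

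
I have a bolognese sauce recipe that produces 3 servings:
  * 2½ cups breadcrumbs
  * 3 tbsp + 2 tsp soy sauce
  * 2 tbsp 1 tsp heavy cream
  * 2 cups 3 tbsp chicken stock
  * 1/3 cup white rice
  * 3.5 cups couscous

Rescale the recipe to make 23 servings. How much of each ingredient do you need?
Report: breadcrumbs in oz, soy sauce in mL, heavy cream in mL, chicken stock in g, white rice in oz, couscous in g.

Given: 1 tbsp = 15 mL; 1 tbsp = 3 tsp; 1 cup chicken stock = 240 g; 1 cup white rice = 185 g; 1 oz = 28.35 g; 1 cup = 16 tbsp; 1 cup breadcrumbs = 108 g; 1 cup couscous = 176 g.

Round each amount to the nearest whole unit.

Scaling factor: 23/3.
breadcrumbs: 2.5 cup × 23/3 × 108 g/cup ÷ 28.35 g/oz ≈ 73 oz
soy sauce: (3 tbsp + 2 tsp = 11/3 tbsp) × 23/3 × 15 mL/tbsp ≈ 422 mL
heavy cream: (2 tbsp + 1 tsp = 7/3 tbsp) × 23/3 × 15 mL/tbsp ≈ 268 mL
chicken stock: (2 cup + 3 tbsp = 2.1875 cup) × 23/3 × 240 g/cup = 4025 g
white rice: 1/3 cup × 23/3 × 185 g/cup ÷ 28.35 g/oz ≈ 17 oz
couscous: 3.5 cup × 23/3 × 176 g/cup ≈ 4723 g

breadcrumbs: 73 oz; soy sauce: 422 mL; heavy cream: 268 mL; chicken stock: 4025 g; white rice: 17 oz; couscous: 4723 g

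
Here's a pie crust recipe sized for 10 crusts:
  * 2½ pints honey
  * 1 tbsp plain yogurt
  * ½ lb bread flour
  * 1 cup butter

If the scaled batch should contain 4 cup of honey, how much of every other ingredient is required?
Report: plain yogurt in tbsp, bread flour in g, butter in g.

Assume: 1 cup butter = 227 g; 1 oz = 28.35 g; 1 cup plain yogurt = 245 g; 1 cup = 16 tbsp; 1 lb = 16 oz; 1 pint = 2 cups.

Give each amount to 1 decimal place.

The original recipe has 5 cup of honey, so the scaling factor is 4 ÷ 5 = 4/5 = 0.8.
plain yogurt: 1 tbsp × 4/5 = 0.8 tbsp
bread flour: 0.5 lb × 4/5 × 16 oz/lb × 28.35 g/oz ≈ 181.4 g
butter: 1 cup × 4/5 × 227 g/cup = 181.6 g

plain yogurt: 0.8 tbsp; bread flour: 181.4 g; butter: 181.6 g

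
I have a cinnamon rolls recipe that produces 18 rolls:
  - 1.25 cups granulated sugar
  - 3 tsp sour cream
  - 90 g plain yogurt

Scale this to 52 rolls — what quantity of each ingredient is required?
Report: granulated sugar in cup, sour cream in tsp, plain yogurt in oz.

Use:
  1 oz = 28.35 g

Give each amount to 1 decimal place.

Scaling factor: 52/18 = 26/9.
granulated sugar: 1.25 cup × 26/9 ≈ 3.6 cup
sour cream: 3 tsp × 26/9 ≈ 8.7 tsp
plain yogurt: 90 g × 26/9 ÷ 28.35 g/oz ≈ 9.2 oz

granulated sugar: 3.6 cup; sour cream: 8.7 tsp; plain yogurt: 9.2 oz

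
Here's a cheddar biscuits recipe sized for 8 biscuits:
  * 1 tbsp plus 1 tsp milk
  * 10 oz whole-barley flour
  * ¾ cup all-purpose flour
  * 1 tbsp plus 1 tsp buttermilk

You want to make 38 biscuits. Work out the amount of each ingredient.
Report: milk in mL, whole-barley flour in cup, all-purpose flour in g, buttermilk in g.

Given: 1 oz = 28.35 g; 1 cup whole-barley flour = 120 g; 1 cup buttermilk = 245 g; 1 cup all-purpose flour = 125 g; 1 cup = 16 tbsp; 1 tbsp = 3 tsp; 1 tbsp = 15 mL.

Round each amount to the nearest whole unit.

Scaling factor: 38/8 = 19/4 = 4.75.
milk: (1 tbsp + 1 tsp = 4/3 tbsp) × 19/4 × 15 mL/tbsp = 95 mL
whole-barley flour: 10 oz × 19/4 × 28.35 g/oz ÷ 120 g/cup ≈ 11 cup
all-purpose flour: 0.75 cup × 19/4 × 125 g/cup ≈ 445 g
buttermilk: (1 tbsp + 1 tsp = 4/3 tbsp) × 19/4 ÷ 16 tbsp/cup × 245 g/cup ≈ 97 g

milk: 95 mL; whole-barley flour: 11 cup; all-purpose flour: 445 g; buttermilk: 97 g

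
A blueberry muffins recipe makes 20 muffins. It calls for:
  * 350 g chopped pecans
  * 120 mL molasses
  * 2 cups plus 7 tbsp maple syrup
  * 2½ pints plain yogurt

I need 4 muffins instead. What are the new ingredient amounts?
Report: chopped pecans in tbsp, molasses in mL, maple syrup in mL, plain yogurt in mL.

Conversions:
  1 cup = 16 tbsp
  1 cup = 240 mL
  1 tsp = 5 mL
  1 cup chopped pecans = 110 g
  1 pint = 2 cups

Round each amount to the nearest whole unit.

chopped pecans: 10 tbsp; molasses: 24 mL; maple syrup: 117 mL; plain yogurt: 240 mL

Scaling factor: 4/20 = 1/5 = 0.2.
chopped pecans: 350 g × 1/5 ÷ 110 g/cup × 16 tbsp/cup ≈ 10 tbsp
molasses: 120 mL × 1/5 = 24 mL
maple syrup: (2 cup + 7 tbsp = 2.4375 cup) × 1/5 × 240 mL/cup = 117 mL
plain yogurt: 2.5 pint × 1/5 × 2 cup/pint × 240 mL/cup = 240 mL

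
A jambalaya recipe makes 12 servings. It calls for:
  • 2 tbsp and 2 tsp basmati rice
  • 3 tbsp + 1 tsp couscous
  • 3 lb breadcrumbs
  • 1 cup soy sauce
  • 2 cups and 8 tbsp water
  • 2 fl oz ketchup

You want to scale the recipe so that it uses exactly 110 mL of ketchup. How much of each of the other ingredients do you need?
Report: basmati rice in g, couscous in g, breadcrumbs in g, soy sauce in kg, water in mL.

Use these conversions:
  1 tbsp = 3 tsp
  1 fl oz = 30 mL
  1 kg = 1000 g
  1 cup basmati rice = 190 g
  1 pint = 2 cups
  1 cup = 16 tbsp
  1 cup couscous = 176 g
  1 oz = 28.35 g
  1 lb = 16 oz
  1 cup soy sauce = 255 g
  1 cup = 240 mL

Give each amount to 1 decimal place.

The original recipe has 60 mL of ketchup, so the scaling factor is 110 ÷ 60 = 11/6.
basmati rice: (2 tbsp + 2 tsp = 8/3 tbsp) × 11/6 ÷ 16 tbsp/cup × 190 g/cup ≈ 58.1 g
couscous: (3 tbsp + 1 tsp = 10/3 tbsp) × 11/6 ÷ 16 tbsp/cup × 176 g/cup ≈ 67.2 g
breadcrumbs: 3 lb × 11/6 × 16 oz/lb × 28.35 g/oz = 2494.8 g
soy sauce: 1 cup × 11/6 × 255 g/cup ÷ 1000 g/kg ≈ 0.5 kg
water: (2 cup + 8 tbsp = 2.5 cup) × 11/6 × 240 mL/cup = 1100.0 mL

basmati rice: 58.1 g; couscous: 67.2 g; breadcrumbs: 2494.8 g; soy sauce: 0.5 kg; water: 1100.0 mL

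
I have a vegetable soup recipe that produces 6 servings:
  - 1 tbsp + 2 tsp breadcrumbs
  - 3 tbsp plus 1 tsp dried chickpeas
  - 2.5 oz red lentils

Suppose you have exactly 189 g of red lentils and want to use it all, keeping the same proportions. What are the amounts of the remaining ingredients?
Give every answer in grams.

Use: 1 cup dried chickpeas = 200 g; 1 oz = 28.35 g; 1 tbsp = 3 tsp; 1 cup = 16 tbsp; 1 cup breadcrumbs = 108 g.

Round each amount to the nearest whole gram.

The original recipe has 70.875 g of red lentils, so the scaling factor is 189 ÷ 70.875 = 8/3.
breadcrumbs: (1 tbsp + 2 tsp = 5/3 tbsp) × 8/3 ÷ 16 tbsp/cup × 108 g/cup = 30 g
dried chickpeas: (3 tbsp + 1 tsp = 10/3 tbsp) × 8/3 ÷ 16 tbsp/cup × 200 g/cup ≈ 111 g

breadcrumbs: 30 g; dried chickpeas: 111 g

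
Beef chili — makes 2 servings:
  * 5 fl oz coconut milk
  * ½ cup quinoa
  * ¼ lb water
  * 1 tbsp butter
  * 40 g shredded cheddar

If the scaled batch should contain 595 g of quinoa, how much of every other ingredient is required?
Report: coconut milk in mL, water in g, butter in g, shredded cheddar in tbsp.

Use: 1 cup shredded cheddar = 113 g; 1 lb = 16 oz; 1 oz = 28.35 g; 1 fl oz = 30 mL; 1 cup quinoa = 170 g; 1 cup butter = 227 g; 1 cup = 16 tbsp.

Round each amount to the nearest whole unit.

The original recipe has 85 g of quinoa, so the scaling factor is 595 ÷ 85 = 7.
coconut milk: 5 fl oz × 7 × 30 mL/fl oz = 1050 mL
water: 0.25 lb × 7 × 16 oz/lb × 28.35 g/oz ≈ 794 g
butter: 1 tbsp × 7 ÷ 16 tbsp/cup × 227 g/cup ≈ 99 g
shredded cheddar: 40 g × 7 ÷ 113 g/cup × 16 tbsp/cup ≈ 40 tbsp

coconut milk: 1050 mL; water: 794 g; butter: 99 g; shredded cheddar: 40 tbsp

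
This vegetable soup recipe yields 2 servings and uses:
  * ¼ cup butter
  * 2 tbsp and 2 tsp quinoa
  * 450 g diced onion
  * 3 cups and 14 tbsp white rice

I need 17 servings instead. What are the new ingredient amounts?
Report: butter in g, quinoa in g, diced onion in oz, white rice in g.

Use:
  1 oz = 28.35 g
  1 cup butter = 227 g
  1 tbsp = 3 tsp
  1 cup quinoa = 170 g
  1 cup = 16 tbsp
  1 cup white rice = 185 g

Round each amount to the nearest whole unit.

Scaling factor: 17/2 = 8.5.
butter: 0.25 cup × 17/2 × 227 g/cup ≈ 482 g
quinoa: (2 tbsp + 2 tsp = 8/3 tbsp) × 17/2 ÷ 16 tbsp/cup × 170 g/cup ≈ 241 g
diced onion: 450 g × 17/2 ÷ 28.35 g/oz ≈ 135 oz
white rice: (3 cup + 14 tbsp = 3.875 cup) × 17/2 × 185 g/cup ≈ 6093 g

butter: 482 g; quinoa: 241 g; diced onion: 135 oz; white rice: 6093 g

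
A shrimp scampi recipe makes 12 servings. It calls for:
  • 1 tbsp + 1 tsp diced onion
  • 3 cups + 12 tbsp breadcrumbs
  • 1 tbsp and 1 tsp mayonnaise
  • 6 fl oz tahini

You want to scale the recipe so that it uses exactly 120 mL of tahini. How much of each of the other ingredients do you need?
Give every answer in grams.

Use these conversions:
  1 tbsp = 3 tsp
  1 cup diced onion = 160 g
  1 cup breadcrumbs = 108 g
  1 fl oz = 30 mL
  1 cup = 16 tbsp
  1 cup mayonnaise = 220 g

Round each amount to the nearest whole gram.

diced onion: 9 g; breadcrumbs: 270 g; mayonnaise: 12 g

The original recipe has 180 mL of tahini, so the scaling factor is 120 ÷ 180 = 2/3.
diced onion: (1 tbsp + 1 tsp = 4/3 tbsp) × 2/3 ÷ 16 tbsp/cup × 160 g/cup ≈ 9 g
breadcrumbs: (3 cup + 12 tbsp = 3.75 cup) × 2/3 × 108 g/cup = 270 g
mayonnaise: (1 tbsp + 1 tsp = 4/3 tbsp) × 2/3 ÷ 16 tbsp/cup × 220 g/cup ≈ 12 g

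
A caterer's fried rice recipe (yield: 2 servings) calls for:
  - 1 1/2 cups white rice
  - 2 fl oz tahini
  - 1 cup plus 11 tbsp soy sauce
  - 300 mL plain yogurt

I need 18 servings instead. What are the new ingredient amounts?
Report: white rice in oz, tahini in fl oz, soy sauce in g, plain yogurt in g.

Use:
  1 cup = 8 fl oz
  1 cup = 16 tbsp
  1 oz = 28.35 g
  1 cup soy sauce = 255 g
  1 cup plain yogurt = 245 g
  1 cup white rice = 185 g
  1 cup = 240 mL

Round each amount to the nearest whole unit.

white rice: 88 oz; tahini: 18 fl oz; soy sauce: 3873 g; plain yogurt: 2756 g

Scaling factor: 18/2 = 9.
white rice: 1.5 cup × 9 × 185 g/cup ÷ 28.35 g/oz ≈ 88 oz
tahini: 2 fl oz × 9 = 18 fl oz
soy sauce: (1 cup + 11 tbsp = 1.6875 cup) × 9 × 255 g/cup ≈ 3873 g
plain yogurt: 300 mL × 9 ÷ 240 mL/cup × 245 g/cup ≈ 2756 g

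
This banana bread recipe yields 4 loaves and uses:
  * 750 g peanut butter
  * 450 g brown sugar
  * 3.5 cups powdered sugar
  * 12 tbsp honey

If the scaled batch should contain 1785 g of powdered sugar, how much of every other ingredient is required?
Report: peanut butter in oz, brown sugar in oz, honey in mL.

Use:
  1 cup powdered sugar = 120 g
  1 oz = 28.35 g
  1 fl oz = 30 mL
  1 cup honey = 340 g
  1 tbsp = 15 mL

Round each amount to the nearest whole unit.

The original recipe has 420 g of powdered sugar, so the scaling factor is 1785 ÷ 420 = 17/4 = 4.25.
peanut butter: 750 g × 17/4 ÷ 28.35 g/oz ≈ 112 oz
brown sugar: 450 g × 17/4 ÷ 28.35 g/oz ≈ 67 oz
honey: 12 tbsp × 17/4 × 15 mL/tbsp = 765 mL

peanut butter: 112 oz; brown sugar: 67 oz; honey: 765 mL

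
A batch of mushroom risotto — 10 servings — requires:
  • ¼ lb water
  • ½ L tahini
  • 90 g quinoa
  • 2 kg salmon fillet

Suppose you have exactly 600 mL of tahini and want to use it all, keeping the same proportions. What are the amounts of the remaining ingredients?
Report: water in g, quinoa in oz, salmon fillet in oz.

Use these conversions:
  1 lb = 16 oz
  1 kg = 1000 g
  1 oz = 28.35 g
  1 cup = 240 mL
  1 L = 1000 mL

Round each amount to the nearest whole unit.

water: 136 g; quinoa: 4 oz; salmon fillet: 85 oz

The original recipe has 500 mL of tahini, so the scaling factor is 600 ÷ 500 = 6/5 = 1.2.
water: 0.25 lb × 6/5 × 16 oz/lb × 28.35 g/oz ≈ 136 g
quinoa: 90 g × 6/5 ÷ 28.35 g/oz ≈ 4 oz
salmon fillet: 2 kg × 6/5 × 1000 g/kg ÷ 28.35 g/oz ≈ 85 oz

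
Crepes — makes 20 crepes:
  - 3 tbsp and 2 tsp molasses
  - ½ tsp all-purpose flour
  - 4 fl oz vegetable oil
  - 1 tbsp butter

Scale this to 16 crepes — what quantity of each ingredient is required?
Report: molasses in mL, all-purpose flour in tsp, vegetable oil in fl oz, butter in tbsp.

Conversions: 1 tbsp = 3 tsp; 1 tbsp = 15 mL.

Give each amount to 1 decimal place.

Scaling factor: 16/20 = 4/5 = 0.8.
molasses: (3 tbsp + 2 tsp = 11/3 tbsp) × 4/5 × 15 mL/tbsp = 44.0 mL
all-purpose flour: 0.5 tsp × 4/5 = 0.4 tsp
vegetable oil: 4 fl oz × 4/5 = 3.2 fl oz
butter: 1 tbsp × 4/5 = 0.8 tbsp

molasses: 44.0 mL; all-purpose flour: 0.4 tsp; vegetable oil: 3.2 fl oz; butter: 0.8 tbsp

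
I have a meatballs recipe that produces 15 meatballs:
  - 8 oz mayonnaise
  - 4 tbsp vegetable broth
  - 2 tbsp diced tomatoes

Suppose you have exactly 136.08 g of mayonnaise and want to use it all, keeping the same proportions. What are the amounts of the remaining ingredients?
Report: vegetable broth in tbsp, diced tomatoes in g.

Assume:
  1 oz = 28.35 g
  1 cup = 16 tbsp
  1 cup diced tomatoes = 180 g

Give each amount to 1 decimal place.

vegetable broth: 2.4 tbsp; diced tomatoes: 13.5 g

The original recipe has 226.8 g of mayonnaise, so the scaling factor is 136.08 ÷ 226.8 = 3/5 = 0.6.
vegetable broth: 4 tbsp × 3/5 = 2.4 tbsp
diced tomatoes: 2 tbsp × 3/5 ÷ 16 tbsp/cup × 180 g/cup = 13.5 g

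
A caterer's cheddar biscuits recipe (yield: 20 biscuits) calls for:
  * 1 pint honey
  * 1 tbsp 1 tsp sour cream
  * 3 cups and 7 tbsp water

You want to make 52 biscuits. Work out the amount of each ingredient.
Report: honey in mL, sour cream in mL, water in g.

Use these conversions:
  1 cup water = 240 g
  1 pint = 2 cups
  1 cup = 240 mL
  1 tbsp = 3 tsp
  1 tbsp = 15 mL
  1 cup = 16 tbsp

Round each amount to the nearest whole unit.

honey: 1248 mL; sour cream: 52 mL; water: 2145 g

Scaling factor: 52/20 = 13/5 = 2.6.
honey: 1 pint × 13/5 × 2 cup/pint × 240 mL/cup = 1248 mL
sour cream: (1 tbsp + 1 tsp = 4/3 tbsp) × 13/5 × 15 mL/tbsp = 52 mL
water: (3 cup + 7 tbsp = 3.4375 cup) × 13/5 × 240 g/cup = 2145 g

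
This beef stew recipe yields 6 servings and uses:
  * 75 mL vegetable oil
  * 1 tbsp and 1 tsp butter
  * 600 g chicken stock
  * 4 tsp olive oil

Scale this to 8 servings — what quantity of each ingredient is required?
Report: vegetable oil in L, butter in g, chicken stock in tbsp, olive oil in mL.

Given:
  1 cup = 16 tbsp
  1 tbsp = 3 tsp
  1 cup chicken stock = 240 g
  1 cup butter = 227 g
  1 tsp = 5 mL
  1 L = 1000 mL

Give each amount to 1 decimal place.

vegetable oil: 0.1 L; butter: 25.2 g; chicken stock: 53.3 tbsp; olive oil: 26.7 mL

Scaling factor: 8/6 = 4/3.
vegetable oil: 75 mL × 4/3 ÷ 1000 mL/L = 0.1 L
butter: (1 tbsp + 1 tsp = 4/3 tbsp) × 4/3 ÷ 16 tbsp/cup × 227 g/cup ≈ 25.2 g
chicken stock: 600 g × 4/3 ÷ 240 g/cup × 16 tbsp/cup ≈ 53.3 tbsp
olive oil: 4 tsp × 4/3 × 5 mL/tsp ≈ 26.7 mL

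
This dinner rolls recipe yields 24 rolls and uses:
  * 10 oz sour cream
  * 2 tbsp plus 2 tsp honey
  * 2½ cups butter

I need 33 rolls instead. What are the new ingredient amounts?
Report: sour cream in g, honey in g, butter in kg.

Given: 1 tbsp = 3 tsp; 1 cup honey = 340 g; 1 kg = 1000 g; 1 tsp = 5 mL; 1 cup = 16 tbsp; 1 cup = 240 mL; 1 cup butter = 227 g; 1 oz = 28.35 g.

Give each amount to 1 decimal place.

Scaling factor: 33/24 = 11/8 = 1.375.
sour cream: 10 oz × 11/8 × 28.35 g/oz ≈ 389.8 g
honey: (2 tbsp + 2 tsp = 8/3 tbsp) × 11/8 ÷ 16 tbsp/cup × 340 g/cup ≈ 77.9 g
butter: 2.5 cup × 11/8 × 227 g/cup ÷ 1000 g/kg ≈ 0.8 kg

sour cream: 389.8 g; honey: 77.9 g; butter: 0.8 kg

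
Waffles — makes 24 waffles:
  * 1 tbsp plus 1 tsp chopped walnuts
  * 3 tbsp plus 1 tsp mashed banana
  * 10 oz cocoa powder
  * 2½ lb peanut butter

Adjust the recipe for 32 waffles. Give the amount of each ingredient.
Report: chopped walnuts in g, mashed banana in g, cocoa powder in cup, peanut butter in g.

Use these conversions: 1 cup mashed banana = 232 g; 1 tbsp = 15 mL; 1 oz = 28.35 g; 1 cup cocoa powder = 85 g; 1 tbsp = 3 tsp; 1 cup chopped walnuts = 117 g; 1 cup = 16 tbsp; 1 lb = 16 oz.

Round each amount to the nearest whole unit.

chopped walnuts: 13 g; mashed banana: 64 g; cocoa powder: 4 cup; peanut butter: 1512 g

Scaling factor: 32/24 = 4/3.
chopped walnuts: (1 tbsp + 1 tsp = 4/3 tbsp) × 4/3 ÷ 16 tbsp/cup × 117 g/cup = 13 g
mashed banana: (3 tbsp + 1 tsp = 10/3 tbsp) × 4/3 ÷ 16 tbsp/cup × 232 g/cup ≈ 64 g
cocoa powder: 10 oz × 4/3 × 28.35 g/oz ÷ 85 g/cup ≈ 4 cup
peanut butter: 2.5 lb × 4/3 × 16 oz/lb × 28.35 g/oz = 1512 g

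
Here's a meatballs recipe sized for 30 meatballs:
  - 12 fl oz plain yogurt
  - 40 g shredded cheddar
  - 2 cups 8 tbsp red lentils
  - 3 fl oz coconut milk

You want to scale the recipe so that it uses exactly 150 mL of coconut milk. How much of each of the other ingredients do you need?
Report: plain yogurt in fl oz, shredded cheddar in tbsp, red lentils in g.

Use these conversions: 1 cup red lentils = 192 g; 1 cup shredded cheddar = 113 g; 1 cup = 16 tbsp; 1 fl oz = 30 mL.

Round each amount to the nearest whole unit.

The original recipe has 90 mL of coconut milk, so the scaling factor is 150 ÷ 90 = 5/3.
plain yogurt: 12 fl oz × 5/3 = 20 fl oz
shredded cheddar: 40 g × 5/3 ÷ 113 g/cup × 16 tbsp/cup ≈ 9 tbsp
red lentils: (2 cup + 8 tbsp = 2.5 cup) × 5/3 × 192 g/cup = 800 g

plain yogurt: 20 fl oz; shredded cheddar: 9 tbsp; red lentils: 800 g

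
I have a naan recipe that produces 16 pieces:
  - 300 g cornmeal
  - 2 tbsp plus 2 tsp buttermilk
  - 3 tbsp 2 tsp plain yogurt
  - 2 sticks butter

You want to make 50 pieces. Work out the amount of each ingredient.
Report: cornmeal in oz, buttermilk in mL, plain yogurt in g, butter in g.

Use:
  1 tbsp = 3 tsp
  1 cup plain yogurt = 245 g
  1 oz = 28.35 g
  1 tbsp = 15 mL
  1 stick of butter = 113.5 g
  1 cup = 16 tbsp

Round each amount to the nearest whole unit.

cornmeal: 33 oz; buttermilk: 125 mL; plain yogurt: 175 g; butter: 709 g

Scaling factor: 50/16 = 25/8 = 3.125.
cornmeal: 300 g × 25/8 ÷ 28.35 g/oz ≈ 33 oz
buttermilk: (2 tbsp + 2 tsp = 8/3 tbsp) × 25/8 × 15 mL/tbsp = 125 mL
plain yogurt: (3 tbsp + 2 tsp = 11/3 tbsp) × 25/8 ÷ 16 tbsp/cup × 245 g/cup ≈ 175 g
butter: 2 stick × 25/8 × 113.5 g/stick ≈ 709 g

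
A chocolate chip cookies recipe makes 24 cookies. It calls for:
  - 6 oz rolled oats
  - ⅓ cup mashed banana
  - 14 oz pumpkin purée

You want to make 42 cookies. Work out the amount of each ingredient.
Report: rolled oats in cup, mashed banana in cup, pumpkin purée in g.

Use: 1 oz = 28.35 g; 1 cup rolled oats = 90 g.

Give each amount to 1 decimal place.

rolled oats: 3.3 cup; mashed banana: 0.6 cup; pumpkin purée: 694.6 g

Scaling factor: 42/24 = 7/4 = 1.75.
rolled oats: 6 oz × 7/4 × 28.35 g/oz ÷ 90 g/cup ≈ 3.3 cup
mashed banana: 1/3 cup × 7/4 ≈ 0.6 cup
pumpkin purée: 14 oz × 7/4 × 28.35 g/oz ≈ 694.6 g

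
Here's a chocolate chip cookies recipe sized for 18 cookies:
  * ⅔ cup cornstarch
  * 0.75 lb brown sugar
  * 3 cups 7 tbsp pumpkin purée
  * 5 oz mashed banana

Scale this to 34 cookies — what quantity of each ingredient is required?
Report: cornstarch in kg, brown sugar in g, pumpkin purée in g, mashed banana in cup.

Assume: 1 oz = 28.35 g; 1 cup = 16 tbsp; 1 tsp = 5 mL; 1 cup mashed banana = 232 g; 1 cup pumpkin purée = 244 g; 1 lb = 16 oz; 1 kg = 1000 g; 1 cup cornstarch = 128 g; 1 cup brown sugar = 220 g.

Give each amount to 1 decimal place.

cornstarch: 0.2 kg; brown sugar: 642.6 g; pumpkin purée: 1584.3 g; mashed banana: 1.2 cup

Scaling factor: 34/18 = 17/9.
cornstarch: 2/3 cup × 17/9 × 128 g/cup ÷ 1000 g/kg ≈ 0.2 kg
brown sugar: 0.75 lb × 17/9 × 16 oz/lb × 28.35 g/oz = 642.6 g
pumpkin purée: (3 cup + 7 tbsp = 3.4375 cup) × 17/9 × 244 g/cup ≈ 1584.3 g
mashed banana: 5 oz × 17/9 × 28.35 g/oz ÷ 232 g/cup ≈ 1.2 cup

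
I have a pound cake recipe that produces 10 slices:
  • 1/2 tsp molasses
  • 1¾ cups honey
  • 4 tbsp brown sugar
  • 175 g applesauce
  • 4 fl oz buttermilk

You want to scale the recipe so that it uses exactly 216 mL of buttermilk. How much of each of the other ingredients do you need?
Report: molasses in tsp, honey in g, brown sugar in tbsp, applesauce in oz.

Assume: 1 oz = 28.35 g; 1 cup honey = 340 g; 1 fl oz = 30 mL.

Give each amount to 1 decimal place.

molasses: 0.9 tsp; honey: 1071.0 g; brown sugar: 7.2 tbsp; applesauce: 11.1 oz

The original recipe has 120 mL of buttermilk, so the scaling factor is 216 ÷ 120 = 9/5 = 1.8.
molasses: 0.5 tsp × 9/5 = 0.9 tsp
honey: 1.75 cup × 9/5 × 340 g/cup = 1071.0 g
brown sugar: 4 tbsp × 9/5 = 7.2 tbsp
applesauce: 175 g × 9/5 ÷ 28.35 g/oz ≈ 11.1 oz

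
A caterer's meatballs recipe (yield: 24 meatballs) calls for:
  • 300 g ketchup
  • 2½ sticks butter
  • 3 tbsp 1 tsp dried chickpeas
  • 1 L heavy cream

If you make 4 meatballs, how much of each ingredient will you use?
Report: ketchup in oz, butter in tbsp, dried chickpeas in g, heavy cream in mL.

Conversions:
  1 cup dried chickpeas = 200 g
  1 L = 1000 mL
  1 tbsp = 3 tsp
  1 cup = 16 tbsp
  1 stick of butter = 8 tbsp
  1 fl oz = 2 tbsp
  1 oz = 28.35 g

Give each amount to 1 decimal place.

Scaling factor: 4/24 = 1/6.
ketchup: 300 g × 1/6 ÷ 28.35 g/oz ≈ 1.8 oz
butter: 2.5 stick × 1/6 × 8 tbsp/stick ≈ 3.3 tbsp
dried chickpeas: (3 tbsp + 1 tsp = 10/3 tbsp) × 1/6 ÷ 16 tbsp/cup × 200 g/cup ≈ 6.9 g
heavy cream: 1 L × 1/6 × 1000 mL/L ≈ 166.7 mL

ketchup: 1.8 oz; butter: 3.3 tbsp; dried chickpeas: 6.9 g; heavy cream: 166.7 mL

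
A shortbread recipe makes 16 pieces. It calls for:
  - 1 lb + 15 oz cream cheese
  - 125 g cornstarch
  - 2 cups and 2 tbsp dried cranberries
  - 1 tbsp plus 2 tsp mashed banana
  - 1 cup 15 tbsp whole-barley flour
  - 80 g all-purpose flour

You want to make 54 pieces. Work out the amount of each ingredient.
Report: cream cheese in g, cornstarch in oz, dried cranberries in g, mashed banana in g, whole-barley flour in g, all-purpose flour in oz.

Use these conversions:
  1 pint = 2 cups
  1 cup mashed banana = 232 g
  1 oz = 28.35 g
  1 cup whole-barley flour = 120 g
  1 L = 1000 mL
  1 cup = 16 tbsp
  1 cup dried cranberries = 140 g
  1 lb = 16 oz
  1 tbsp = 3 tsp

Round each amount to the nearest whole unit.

Scaling factor: 54/16 = 27/8 = 3.375.
cream cheese: (1 lb + 15 oz = 1.9375 lb) × 27/8 × 16 oz/lb × 28.35 g/oz ≈ 2966 g
cornstarch: 125 g × 27/8 ÷ 28.35 g/oz ≈ 15 oz
dried cranberries: (2 cup + 2 tbsp = 2.125 cup) × 27/8 × 140 g/cup ≈ 1004 g
mashed banana: (1 tbsp + 2 tsp = 5/3 tbsp) × 27/8 ÷ 16 tbsp/cup × 232 g/cup ≈ 82 g
whole-barley flour: (1 cup + 15 tbsp = 1.9375 cup) × 27/8 × 120 g/cup ≈ 785 g
all-purpose flour: 80 g × 27/8 ÷ 28.35 g/oz ≈ 10 oz

cream cheese: 2966 g; cornstarch: 15 oz; dried cranberries: 1004 g; mashed banana: 82 g; whole-barley flour: 785 g; all-purpose flour: 10 oz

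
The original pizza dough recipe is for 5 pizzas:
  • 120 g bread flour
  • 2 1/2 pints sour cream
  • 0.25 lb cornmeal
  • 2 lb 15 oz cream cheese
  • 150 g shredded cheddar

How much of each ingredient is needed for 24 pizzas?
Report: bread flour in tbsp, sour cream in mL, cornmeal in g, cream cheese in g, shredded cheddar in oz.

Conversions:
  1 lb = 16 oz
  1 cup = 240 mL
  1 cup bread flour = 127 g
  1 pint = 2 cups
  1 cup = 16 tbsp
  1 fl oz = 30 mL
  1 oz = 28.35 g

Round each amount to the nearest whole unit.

Scaling factor: 24/5 = 4.8.
bread flour: 120 g × 24/5 ÷ 127 g/cup × 16 tbsp/cup ≈ 73 tbsp
sour cream: 2.5 pint × 24/5 × 2 cup/pint × 240 mL/cup = 5760 mL
cornmeal: 0.25 lb × 24/5 × 16 oz/lb × 28.35 g/oz ≈ 544 g
cream cheese: (2 lb + 15 oz = 2.9375 lb) × 24/5 × 16 oz/lb × 28.35 g/oz ≈ 6396 g
shredded cheddar: 150 g × 24/5 ÷ 28.35 g/oz ≈ 25 oz

bread flour: 73 tbsp; sour cream: 5760 mL; cornmeal: 544 g; cream cheese: 6396 g; shredded cheddar: 25 oz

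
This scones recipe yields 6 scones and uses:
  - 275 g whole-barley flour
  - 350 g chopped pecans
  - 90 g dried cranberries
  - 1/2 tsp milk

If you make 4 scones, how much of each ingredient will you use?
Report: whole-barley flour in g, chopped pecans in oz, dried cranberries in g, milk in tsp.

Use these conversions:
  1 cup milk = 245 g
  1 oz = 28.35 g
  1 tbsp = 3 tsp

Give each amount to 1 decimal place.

whole-barley flour: 183.3 g; chopped pecans: 8.2 oz; dried cranberries: 60.0 g; milk: 0.3 tsp

Scaling factor: 4/6 = 2/3.
whole-barley flour: 275 g × 2/3 ≈ 183.3 g
chopped pecans: 350 g × 2/3 ÷ 28.35 g/oz ≈ 8.2 oz
dried cranberries: 90 g × 2/3 = 60.0 g
milk: 0.5 tsp × 2/3 ≈ 0.3 tsp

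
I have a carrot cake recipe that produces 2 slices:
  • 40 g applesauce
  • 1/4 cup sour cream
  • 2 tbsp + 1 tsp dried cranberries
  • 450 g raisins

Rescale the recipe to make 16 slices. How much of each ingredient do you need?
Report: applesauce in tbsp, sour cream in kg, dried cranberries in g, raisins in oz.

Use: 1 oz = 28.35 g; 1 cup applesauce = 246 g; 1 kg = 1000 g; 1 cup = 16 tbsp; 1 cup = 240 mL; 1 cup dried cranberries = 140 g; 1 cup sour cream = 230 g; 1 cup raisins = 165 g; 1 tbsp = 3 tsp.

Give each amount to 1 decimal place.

applesauce: 20.8 tbsp; sour cream: 0.5 kg; dried cranberries: 163.3 g; raisins: 127.0 oz

Scaling factor: 16/2 = 8.
applesauce: 40 g × 8 ÷ 246 g/cup × 16 tbsp/cup ≈ 20.8 tbsp
sour cream: 0.25 cup × 8 × 230 g/cup ÷ 1000 g/kg ≈ 0.5 kg
dried cranberries: (2 tbsp + 1 tsp = 7/3 tbsp) × 8 ÷ 16 tbsp/cup × 140 g/cup ≈ 163.3 g
raisins: 450 g × 8 ÷ 28.35 g/oz ≈ 127.0 oz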